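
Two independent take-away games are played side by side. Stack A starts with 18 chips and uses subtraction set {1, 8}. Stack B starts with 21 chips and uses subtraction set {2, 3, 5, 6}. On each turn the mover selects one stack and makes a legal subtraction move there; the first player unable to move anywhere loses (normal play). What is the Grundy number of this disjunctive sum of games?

Stack A, S = {1, 8}:
G(0) = 0
G(1) = mex{0} = 1
G(2) = mex{1} = 0
G(3) = mex{0} = 1
G(4) = mex{1} = 0
G(5) = mex{0} = 1
G(6) = mex{1} = 0
G(7) = mex{0} = 1
G(8) = mex{1,0} = 2
G(9) = mex{2,1} = 0
G(10) = mex{0,0} = 1
G(11) = mex{1,1} = 0
G(12) = mex{0,0} = 1
G(13) = mex{1,1} = 0
G(14) = mex{0,0} = 1
G(15) = mex{1,1} = 0
G(16) = mex{0,2} = 1
G(17) = mex{1,0} = 2
G(18) = mex{2,1} = 0
G_A(18) = 0.
Stack B, S = {2, 3, 5, 6}:
n :  0  1  2  3  4  5  6  7  8  9 10 11 12 13 14 15 16 17 18 19 20 21
G :  0  0  1  1  2  2  3  3  0  0  1  1  2  2  3  3  0  0  1  1  2  2
G_B(21) = 2.
Combined Grundy value = 0 ⊕ 2 = 2.

2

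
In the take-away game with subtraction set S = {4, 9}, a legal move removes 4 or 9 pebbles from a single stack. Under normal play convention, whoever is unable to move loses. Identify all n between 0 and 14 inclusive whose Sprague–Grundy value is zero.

0, 1, 2, 3, 8, 13, 14

G(0) = 0
G(1) = mex{} = 0
G(2) = mex{} = 0
G(3) = mex{} = 0
G(4) = mex{0} = 1
G(5) = mex{0} = 1
G(6) = mex{0} = 1
G(7) = mex{0} = 1
G(8) = mex{1} = 0
G(9) = mex{1,0} = 2
G(10) = mex{1,0} = 2
G(11) = mex{1,0} = 2
G(12) = mex{0,0} = 1
G(13) = mex{2,1} = 0
G(14) = mex{2,1} = 0
P-positions are exactly the n with G(n) = 0.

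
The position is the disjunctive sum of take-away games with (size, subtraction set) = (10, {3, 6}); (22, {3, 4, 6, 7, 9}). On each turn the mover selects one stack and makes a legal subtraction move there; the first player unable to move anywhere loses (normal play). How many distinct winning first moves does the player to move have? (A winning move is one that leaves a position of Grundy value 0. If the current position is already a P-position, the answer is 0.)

Stack A, S = {3, 6}:
n :  0  1  2  3  4  5  6  7  8  9 10
G :  0  0  0  1  1  1  2  2  2  0  0
G_A(10) = 0.
Stack B, S = {3, 4, 6, 7, 9}:
G(0) = 0
G(1) = mex{} = 0
G(2) = mex{} = 0
G(3) = mex{0} = 1
G(4) = mex{0,0} = 1
G(5) = mex{0,0} = 1
G(6) = mex{1,0,0} = 2
G(7) = mex{1,1,0,0} = 2
G(8) = mex{1,1,0,0} = 2
G(9) = mex{2,1,1,0,0} = 3
G(10) = mex{2,2,1,1,0} = 3
G(11) = mex{2,2,1,1,0} = 3
G(12) = mex{3,2,2,1,1} = 0
G(13) = mex{3,3,2,2,1} = 0
G(14) = mex{3,3,2,2,1} = 0
G(15) = mex{0,3,3,2,2} = 1
G(16) = mex{0,0,3,3,2} = 1
G(17) = mex{0,0,3,3,2} = 1
G(18) = mex{1,0,0,3,3} = 2
G(19) = mex{1,1,0,0,3} = 2
G(20) = mex{1,1,0,0,3} = 2
G(21) = mex{2,1,1,0,0} = 3
G(22) = mex{2,2,1,1,0} = 3
G_B(22) = 3.
Combined Grundy value = 0 ⊕ 3 = 3.
A winning move leaves total XOR = 0, i.e. changes one component's Grundy value g to g ⊕ X where X is the current total.
Stack A: need g' = 0⊕3 = 3. Options: 10−3→G=2, 10−6→G=1. Hits: 0.
Stack B: need g' = 3⊕3 = 0. Options: 22−3→G=2, 22−4→G=2, 22−6→G=1, 22−7→G=1, 22−9→G=0. Hits: 1.

1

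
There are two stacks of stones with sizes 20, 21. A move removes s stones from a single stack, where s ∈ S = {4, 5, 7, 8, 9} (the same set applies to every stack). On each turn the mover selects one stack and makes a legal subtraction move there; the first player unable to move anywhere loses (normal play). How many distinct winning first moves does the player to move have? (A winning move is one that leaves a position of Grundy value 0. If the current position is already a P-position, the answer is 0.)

2

All stacks use S = {4, 5, 7, 8, 9}:
n :  0  1  2  3  4  5  6  7  8  9 10 11 12 13 14 15 16 17 18 19 20 21
G :  0  0  0  0  1  1  1  1  2  2  2  2  3  0  0  0  0  1  1  1  1  2
Stack A: G(20) = 1.
Stack B: G(21) = 2.
Combined Grundy value = 1 ⊕ 2 = 3.
A winning move leaves total XOR = 0, i.e. changes one component's Grundy value g to g ⊕ X where X is the current total.
Stack A: need g' = 1⊕3 = 2. Options: 20−4→G=0, 20−5→G=0, 20−7→G=0, 20−8→G=3, 20−9→G=2. Hits: 1.
Stack B: need g' = 2⊕3 = 1. Options: 21−4→G=1, 21−5→G=0, 21−7→G=0, 21−8→G=0, 21−9→G=3. Hits: 1.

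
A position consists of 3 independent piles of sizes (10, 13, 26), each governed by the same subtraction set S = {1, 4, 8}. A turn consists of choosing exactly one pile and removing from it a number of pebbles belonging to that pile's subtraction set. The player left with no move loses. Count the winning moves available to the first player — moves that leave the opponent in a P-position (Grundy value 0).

All piles use S = {1, 4, 8}:
n :  0  1  2  3  4  5  6  7  8  9 10 11 12 13 14 15 16 17 18 19 20 21 22 23 24 25 26
G :  0  1  0  1  2  0  1  0  1  2  3  2  0  1  0  1  2  0  1  0  1  2  3  2  0  1  0
Pile A: G(10) = 3.
Pile B: G(13) = 1.
Pile C: G(26) = 0.
Combined Grundy value = 3 ⊕ 1 ⊕ 0 = 2.
A winning move leaves total XOR = 0, i.e. changes one component's Grundy value g to g ⊕ X where X is the current total.
Pile A: need g' = 3⊕2 = 1. Options: 10−1→G=2, 10−4→G=1, 10−8→G=0. Hits: 1.
Pile B: need g' = 1⊕2 = 3. Options: 13−1→G=0, 13−4→G=2, 13−8→G=0. Hits: 0.
Pile C: need g' = 0⊕2 = 2. Options: 26−1→G=1, 26−4→G=3, 26−8→G=1. Hits: 0.

1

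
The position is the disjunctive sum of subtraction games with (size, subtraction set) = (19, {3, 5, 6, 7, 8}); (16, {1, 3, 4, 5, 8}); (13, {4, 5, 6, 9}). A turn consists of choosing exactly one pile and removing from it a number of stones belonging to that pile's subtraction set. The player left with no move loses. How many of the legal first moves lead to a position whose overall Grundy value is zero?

4

Pile A, S = {3, 5, 6, 7, 8}:
n :  0  1  2  3  4  5  6  7  8  9 10 11 12 13 14 15 16 17 18 19
G :  0  0  0  1  1  1  2  2  2  3  3  0  0  0  1  1  1  2  2  2
G_A(19) = 2.
Pile B, S = {1, 3, 4, 5, 8}:
G(0) = 0
G(1) = mex{0} = 1
G(2) = mex{1} = 0
G(3) = mex{0,0} = 1
G(4) = mex{1,1,0} = 2
G(5) = mex{2,0,1,0} = 3
G(6) = mex{3,1,0,1} = 2
G(7) = mex{2,2,1,0} = 3
G(8) = mex{3,3,2,1,0} = 4
G(9) = mex{4,2,3,2,1} = 0
G(10) = mex{0,3,2,3,0} = 1
G(11) = mex{1,4,3,2,1} = 0
G(12) = mex{0,0,4,3,2} = 1
G(13) = mex{1,1,0,4,3} = 2
G(14) = mex{2,0,1,0,2} = 3
G(15) = mex{3,1,0,1,3} = 2
G(16) = mex{2,2,1,0,4} = 3
G_B(16) = 3.
Pile C, S = {4, 5, 6, 9}:
n :  0  1  2  3  4  5  6  7  8  9 10 11 12 13
G :  0  0  0  0  1  1  1  1  2  2  2  2  3  0
G_C(13) = 0.
Combined Grundy value = 2 ⊕ 3 ⊕ 0 = 1.
A winning move leaves total XOR = 0, i.e. changes one component's Grundy value g to g ⊕ X where X is the current total.
Pile A: need g' = 2⊕1 = 3. Options: 19−3→G=1, 19−5→G=1, 19−6→G=0, 19−7→G=0, 19−8→G=0. Hits: 0.
Pile B: need g' = 3⊕1 = 2. Options: 16−1→G=2, 16−3→G=2, 16−4→G=1, 16−5→G=0, 16−8→G=4. Hits: 2.
Pile C: need g' = 0⊕1 = 1. Options: 13−4→G=2, 13−5→G=2, 13−6→G=1, 13−9→G=1. Hits: 2.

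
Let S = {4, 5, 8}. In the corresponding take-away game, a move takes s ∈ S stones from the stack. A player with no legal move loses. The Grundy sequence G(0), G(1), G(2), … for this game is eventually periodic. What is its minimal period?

n :  0  1  2  3  4  5  6  7  8  9 10 11 12 13 14 15 16 17 18 19 20 21 22 23 24 25
G :  0  0  0  0  1  1  1  1  2  2  2  2  0  0  0  0  1  1  1  1  2  2  2  2  0  0
G(n+12) = G(n) holds for n = 0,…,7 (a full window of length max(S) = 8), so the sequence is purely periodic with period 12.

12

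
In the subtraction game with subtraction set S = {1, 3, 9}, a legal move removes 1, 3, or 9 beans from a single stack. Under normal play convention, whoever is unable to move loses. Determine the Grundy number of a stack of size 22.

0

G(0) = 0
G(1) = mex{0} = 1
G(2) = mex{1} = 0
G(3) = mex{0,0} = 1
G(4) = mex{1,1} = 0
G(5) = mex{0,0} = 1
G(6) = mex{1,1} = 0
G(7) = mex{0,0} = 1
G(8) = mex{1,1} = 0
G(9) = mex{0,0,0} = 1
G(10) = mex{1,1,1} = 0
G(11) = mex{0,0,0} = 1
G(12) = mex{1,1,1} = 0
G(13) = mex{0,0,0} = 1
G(14) = mex{1,1,1} = 0
G(15) = mex{0,0,0} = 1
G(16) = mex{1,1,1} = 0
G(17) = mex{0,0,0} = 1
G(18) = mex{1,1,1} = 0
G(19) = mex{0,0,0} = 1
G(20) = mex{1,1,1} = 0
G(21) = mex{0,0,0} = 1
G(22) = mex{1,1,1} = 0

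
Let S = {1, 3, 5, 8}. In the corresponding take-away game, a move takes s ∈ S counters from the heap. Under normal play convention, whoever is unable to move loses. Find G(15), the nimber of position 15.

0

n :  0  1  2  3  4  5  6  7  8  9 10 11 12 13 14 15
G :  0  1  0  1  0  1  0  1  2  3  2  3  2  0  1  0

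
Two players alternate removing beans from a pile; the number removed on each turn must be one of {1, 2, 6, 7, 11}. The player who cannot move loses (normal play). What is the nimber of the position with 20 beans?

G(0) = 0
G(1) = mex{0} = 1
G(2) = mex{1,0} = 2
G(3) = mex{2,1} = 0
G(4) = mex{0,2} = 1
G(5) = mex{1,0} = 2
G(6) = mex{2,1,0} = 3
G(7) = mex{3,2,1,0} = 4
G(8) = mex{4,3,2,1} = 0
G(9) = mex{0,4,0,2} = 1
G(10) = mex{1,0,1,0} = 2
G(11) = mex{2,1,2,1,0} = 3
G(12) = mex{3,2,3,2,1} = 0
G(13) = mex{0,3,4,3,2} = 1
G(14) = mex{1,0,0,4,0} = 2
G(15) = mex{2,1,1,0,1} = 3
G(16) = mex{3,2,2,1,2} = 0
G(17) = mex{0,3,3,2,3} = 1
G(18) = mex{1,0,0,3,4} = 2
G(19) = mex{2,1,1,0,0} = 3
G(20) = mex{3,2,2,1,1} = 0

0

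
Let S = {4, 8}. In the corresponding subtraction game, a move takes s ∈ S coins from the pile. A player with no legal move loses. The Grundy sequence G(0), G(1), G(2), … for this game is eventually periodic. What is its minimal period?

12

n :  0  1  2  3  4  5  6  7  8  9 10 11 12 13 14 15 16 17 18 19 20 21 22 23 24 25
G :  0  0  0  0  1  1  1  1  2  2  2  2  0  0  0  0  1  1  1  1  2  2  2  2  0  0
G(n+12) = G(n) holds for n = 0,…,7 (a full window of length max(S) = 8), so the sequence is purely periodic with period 12.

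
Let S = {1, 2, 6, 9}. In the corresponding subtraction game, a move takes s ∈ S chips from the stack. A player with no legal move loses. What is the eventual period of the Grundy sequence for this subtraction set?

n :  0  1  2  3  4  5  6  7  8  9 10 11 12 13 14 15 16 17
G :  0  1  2  0  1  2  3  0  1  2  0  1  2  3  0  1  2  0
G(n+7) = G(n) holds for n = 0,…,8 (a full window of length max(S) = 9), so the sequence is purely periodic with period 7.

7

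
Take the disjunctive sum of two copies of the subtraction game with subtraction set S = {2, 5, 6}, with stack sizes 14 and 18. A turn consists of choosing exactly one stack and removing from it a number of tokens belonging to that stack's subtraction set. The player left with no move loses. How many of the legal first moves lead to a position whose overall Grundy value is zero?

1

All stacks use S = {2, 5, 6}:
n :  0  1  2  3  4  5  6  7  8  9 10 11 12 13 14 15 16 17 18
G :  0  0  1  1  0  2  1  3  0  2  1  0  0  1  1  0  2  1  3
Stack A: G(14) = 1.
Stack B: G(18) = 3.
Combined Grundy value = 1 ⊕ 3 = 2.
A winning move leaves total XOR = 0, i.e. changes one component's Grundy value g to g ⊕ X where X is the current total.
Stack A: need g' = 1⊕2 = 3. Options: 14−2→G=0, 14−5→G=2, 14−6→G=0. Hits: 0.
Stack B: need g' = 3⊕2 = 1. Options: 18−2→G=2, 18−5→G=1, 18−6→G=0. Hits: 1.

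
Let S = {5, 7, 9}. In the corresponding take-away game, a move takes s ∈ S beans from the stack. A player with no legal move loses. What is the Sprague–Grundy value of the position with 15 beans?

n :  0  1  2  3  4  5  6  7  8  9 10 11 12 13 14 15
G :  0  0  0  0  0  1  1  1  1  1  2  2  2  2  0  0

0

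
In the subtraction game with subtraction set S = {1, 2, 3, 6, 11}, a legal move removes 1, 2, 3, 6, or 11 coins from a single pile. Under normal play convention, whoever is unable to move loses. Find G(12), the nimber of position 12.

n :  0  1  2  3  4  5  6  7  8  9 10 11 12
G :  0  1  2  3  0  1  2  3  0  1  2  3  0

0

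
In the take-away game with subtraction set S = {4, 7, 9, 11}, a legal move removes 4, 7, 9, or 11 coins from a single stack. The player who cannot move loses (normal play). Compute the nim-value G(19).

G(0) = 0
G(1) = mex{} = 0
G(2) = mex{} = 0
G(3) = mex{} = 0
G(4) = mex{0} = 1
G(5) = mex{0} = 1
G(6) = mex{0} = 1
G(7) = mex{0,0} = 1
G(8) = mex{1,0} = 2
G(9) = mex{1,0,0} = 2
G(10) = mex{1,0,0} = 2
G(11) = mex{1,1,0,0} = 2
G(12) = mex{2,1,0,0} = 3
G(13) = mex{2,1,1,0} = 3
G(14) = mex{2,1,1,0} = 3
G(15) = mex{2,2,1,1} = 0
G(16) = mex{3,2,1,1} = 0
G(17) = mex{3,2,2,1} = 0
G(18) = mex{3,2,2,1} = 0
G(19) = mex{0,3,2,2} = 1

1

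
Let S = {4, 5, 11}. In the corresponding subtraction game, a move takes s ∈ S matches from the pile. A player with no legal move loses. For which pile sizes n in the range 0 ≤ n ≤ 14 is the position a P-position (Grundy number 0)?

G(0) = 0
G(1) = mex{} = 0
G(2) = mex{} = 0
G(3) = mex{} = 0
G(4) = mex{0} = 1
G(5) = mex{0,0} = 1
G(6) = mex{0,0} = 1
G(7) = mex{0,0} = 1
G(8) = mex{1,0} = 2
G(9) = mex{1,1} = 0
G(10) = mex{1,1} = 0
G(11) = mex{1,1,0} = 2
G(12) = mex{2,1,0} = 3
G(13) = mex{0,2,0} = 1
G(14) = mex{0,0,0} = 1
P-positions are exactly the n with G(n) = 0.

0, 1, 2, 3, 9, 10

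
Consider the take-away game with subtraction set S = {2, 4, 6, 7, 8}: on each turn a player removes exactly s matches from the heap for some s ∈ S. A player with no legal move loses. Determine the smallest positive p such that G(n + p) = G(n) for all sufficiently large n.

10

n :  0  1  2  3  4  5  6  7  8  9 10 11 12 13 14 15 16 17 18 19 20 21
G :  0  0  1  1  2  2  3  3  4  4  0  0  1  1  2  2  3  3  4  4  0  0
G(n+10) = G(n) holds for n = 0,…,7 (a full window of length max(S) = 8), so the sequence is purely periodic with period 10.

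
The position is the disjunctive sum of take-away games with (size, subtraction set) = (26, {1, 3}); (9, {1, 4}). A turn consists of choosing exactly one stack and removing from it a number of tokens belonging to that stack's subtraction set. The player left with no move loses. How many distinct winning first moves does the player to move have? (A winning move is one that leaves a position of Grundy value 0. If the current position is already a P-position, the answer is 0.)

1

Stack A, S = {1, 3}:
n :  0  1  2  3  4  5  6  7  8  9 10 11 12 13 14 15 16 17 18 19 20 21 22 23 24 25 26
G :  0  1  0  1  0  1  0  1  0  1  0  1  0  1  0  1  0  1  0  1  0  1  0  1  0  1  0
G_A(26) = 0.
Stack B, S = {1, 4}:
n : 0 1 2 3 4 5 6 7 8 9
G : 0 1 0 1 2 0 1 0 1 2
G_B(9) = 2.
Combined Grundy value = 0 ⊕ 2 = 2.
A winning move leaves total XOR = 0, i.e. changes one component's Grundy value g to g ⊕ X where X is the current total.
Stack A: need g' = 0⊕2 = 2. Options: 26−1→G=1, 26−3→G=1. Hits: 0.
Stack B: need g' = 2⊕2 = 0. Options: 9−1→G=1, 9−4→G=0. Hits: 1.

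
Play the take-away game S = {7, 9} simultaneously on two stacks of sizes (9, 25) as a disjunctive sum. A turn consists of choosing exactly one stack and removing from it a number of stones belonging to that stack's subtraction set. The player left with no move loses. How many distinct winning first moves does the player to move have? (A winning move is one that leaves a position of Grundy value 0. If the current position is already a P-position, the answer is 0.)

All stacks use S = {7, 9}:
n :  0  1  2  3  4  5  6  7  8  9 10 11 12 13 14 15 16 17 18 19 20 21 22 23 24 25
G :  0  0  0  0  0  0  0  1  1  1  1  1  1  1  2  2  0  0  0  0  0  0  0  1  1  1
Stack A: G(9) = 1.
Stack B: G(25) = 1.
Combined Grundy value = 1 ⊕ 1 = 0.
A winning move leaves total XOR = 0, i.e. changes one component's Grundy value g to g ⊕ X where X is the current total.
Stack A: target g' = 1⊕0 = 1, but every legal move changes the Grundy value (mex property), so 0 moves.
Stack B: target g' = 1⊕0 = 1, but every legal move changes the Grundy value (mex property), so 0 moves.

0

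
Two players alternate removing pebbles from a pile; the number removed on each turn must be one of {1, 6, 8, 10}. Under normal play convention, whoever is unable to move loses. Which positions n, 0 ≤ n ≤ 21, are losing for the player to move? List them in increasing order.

0, 2, 4, 7, 9, 11, 16, 18, 20

G(0) = 0
G(1) = mex{0} = 1
G(2) = mex{1} = 0
G(3) = mex{0} = 1
G(4) = mex{1} = 0
G(5) = mex{0} = 1
G(6) = mex{1,0} = 2
G(7) = mex{2,1} = 0
G(8) = mex{0,0,0} = 1
G(9) = mex{1,1,1} = 0
G(10) = mex{0,0,0,0} = 1
G(11) = mex{1,1,1,1} = 0
G(12) = mex{0,2,0,0} = 1
G(13) = mex{1,0,1,1} = 2
G(14) = mex{2,1,2,0} = 3
G(15) = mex{3,0,0,1} = 2
G(16) = mex{2,1,1,2} = 0
G(17) = mex{0,0,0,0} = 1
G(18) = mex{1,1,1,1} = 0
G(19) = mex{0,2,0,0} = 1
G(20) = mex{1,3,1,1} = 0
G(21) = mex{0,2,2,0} = 1
P-positions are exactly the n with G(n) = 0.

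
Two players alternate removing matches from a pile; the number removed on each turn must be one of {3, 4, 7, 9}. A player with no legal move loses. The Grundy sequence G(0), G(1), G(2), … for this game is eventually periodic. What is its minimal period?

n :  0  1  2  3  4  5  6  7  8  9 10 11 12 13 14 15 16 17 18 19 20 21 22 23 24 25
G :  0  0  0  1  1  1  2  2  2  3  3  3  0  0  0  1  1  1  2  2  2  3  3  3  0  0
G(n+12) = G(n) holds for n = 0,…,8 (a full window of length max(S) = 9), so the sequence is purely periodic with period 12.

12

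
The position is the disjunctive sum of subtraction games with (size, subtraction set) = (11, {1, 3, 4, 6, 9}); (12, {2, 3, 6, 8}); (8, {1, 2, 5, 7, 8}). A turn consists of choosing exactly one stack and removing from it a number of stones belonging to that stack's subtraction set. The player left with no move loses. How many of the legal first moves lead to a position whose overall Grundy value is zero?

3

Stack A, S = {1, 3, 4, 6, 9}:
n :  0  1  2  3  4  5  6  7  8  9 10 11
G :  0  1  0  1  2  3  2  0  1  4  3  2
G_A(11) = 2.
Stack B, S = {2, 3, 6, 8}:
G(0) = 0
G(1) = mex{} = 0
G(2) = mex{0} = 1
G(3) = mex{0,0} = 1
G(4) = mex{1,0} = 2
G(5) = mex{1,1} = 0
G(6) = mex{2,1,0} = 3
G(7) = mex{0,2,0} = 1
G(8) = mex{3,0,1,0} = 2
G(9) = mex{1,3,1,0} = 2
G(10) = mex{2,1,2,1} = 0
G(11) = mex{2,2,0,1} = 3
G(12) = mex{0,2,3,2} = 1
G_B(12) = 1.
Stack C, S = {1, 2, 5, 7, 8}:
G(0) = 0
G(1) = mex{0} = 1
G(2) = mex{1,0} = 2
G(3) = mex{2,1} = 0
G(4) = mex{0,2} = 1
G(5) = mex{1,0,0} = 2
G(6) = mex{2,1,1} = 0
G(7) = mex{0,2,2,0} = 1
G(8) = mex{1,0,0,1,0} = 2
G_C(8) = 2.
Combined Grundy value = 2 ⊕ 1 ⊕ 2 = 1.
A winning move leaves total XOR = 0, i.e. changes one component's Grundy value g to g ⊕ X where X is the current total.
Stack A: need g' = 2⊕1 = 3. Options: 11−1→G=3, 11−3→G=1, 11−4→G=0, 11−6→G=3, 11−9→G=0. Hits: 2.
Stack B: need g' = 1⊕1 = 0. Options: 12−2→G=0, 12−3→G=2, 12−6→G=3, 12−8→G=2. Hits: 1.
Stack C: need g' = 2⊕1 = 3. Options: 8−1→G=1, 8−2→G=0, 8−5→G=0, 8−7→G=1, 8−8→G=0. Hits: 0.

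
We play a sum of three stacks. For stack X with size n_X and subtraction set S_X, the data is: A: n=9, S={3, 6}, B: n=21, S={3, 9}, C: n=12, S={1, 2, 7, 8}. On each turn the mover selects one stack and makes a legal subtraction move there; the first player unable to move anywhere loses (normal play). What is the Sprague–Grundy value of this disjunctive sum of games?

1

Stack A, S = {3, 6}:
G(0) = 0
G(1) = mex{} = 0
G(2) = mex{} = 0
G(3) = mex{0} = 1
G(4) = mex{0} = 1
G(5) = mex{0} = 1
G(6) = mex{1,0} = 2
G(7) = mex{1,0} = 2
G(8) = mex{1,0} = 2
G(9) = mex{2,1} = 0
G_A(9) = 0.
Stack B, S = {3, 9}:
n :  0  1  2  3  4  5  6  7  8  9 10 11 12 13 14 15 16 17 18 19 20 21
G :  0  0  0  1  1  1  0  0  0  1  1  1  0  0  0  1  1  1  0  0  0  1
G_B(21) = 1.
Stack C, S = {1, 2, 7, 8}:
n :  0  1  2  3  4  5  6  7  8  9 10 11 12
G :  0  1  2  0  1  2  0  1  2  0  1  2  0
G_C(12) = 0.
Combined Grundy value = 0 ⊕ 1 ⊕ 0 = 1.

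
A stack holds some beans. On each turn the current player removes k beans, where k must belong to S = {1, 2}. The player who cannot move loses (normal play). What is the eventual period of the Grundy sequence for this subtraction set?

3

n :  0  1  2  3  4  5  6  7  8  9 10 11 12 13 14
G :  0  1  2  0  1  2  0  1  2  0  1  2  0  1  2
G(n+3) = G(n) holds for n = 0,…,1 (a full window of length max(S) = 2), so the sequence is purely periodic with period 3.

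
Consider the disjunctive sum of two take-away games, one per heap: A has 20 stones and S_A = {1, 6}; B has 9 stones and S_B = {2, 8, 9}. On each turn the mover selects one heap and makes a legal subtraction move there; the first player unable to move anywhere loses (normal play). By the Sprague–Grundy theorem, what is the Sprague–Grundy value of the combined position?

Heap A, S = {1, 6}:
n :  0  1  2  3  4  5  6  7  8  9 10 11 12 13 14 15 16 17 18 19 20
G :  0  1  0  1  0  1  2  0  1  0  1  0  1  2  0  1  0  1  0  1  2
G_A(20) = 2.
Heap B, S = {2, 8, 9}:
n : 0 1 2 3 4 5 6 7 8 9
G : 0 0 1 1 0 0 1 1 2 2
G_B(9) = 2.
Combined Grundy value = 2 ⊕ 2 = 0.

0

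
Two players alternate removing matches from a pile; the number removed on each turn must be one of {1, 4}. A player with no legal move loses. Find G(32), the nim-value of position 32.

0

n :  0  1  2  3  4  5  6  7  8  9 10 11 12 13 14 15 16 17 18 19 20 21 22 23 24 25 26 27 28 29 30 31 32
G :  0  1  0  1  2  0  1  0  1  2  0  1  0  1  2  0  1  0  1  2  0  1  0  1  2  0  1  0  1  2  0  1  0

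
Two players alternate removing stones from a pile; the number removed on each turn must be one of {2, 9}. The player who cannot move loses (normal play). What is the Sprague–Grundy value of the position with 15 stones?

G(0) = 0
G(1) = mex{} = 0
G(2) = mex{0} = 1
G(3) = mex{0} = 1
G(4) = mex{1} = 0
G(5) = mex{1} = 0
G(6) = mex{0} = 1
G(7) = mex{0} = 1
G(8) = mex{1} = 0
G(9) = mex{1,0} = 2
G(10) = mex{0,0} = 1
G(11) = mex{2,1} = 0
G(12) = mex{1,1} = 0
G(13) = mex{0,0} = 1
G(14) = mex{0,0} = 1
G(15) = mex{1,1} = 0

0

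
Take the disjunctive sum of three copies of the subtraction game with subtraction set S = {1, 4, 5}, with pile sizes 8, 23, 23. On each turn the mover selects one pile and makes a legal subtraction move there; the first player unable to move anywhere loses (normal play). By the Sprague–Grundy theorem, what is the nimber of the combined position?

0

All piles use S = {1, 4, 5}:
G(0) = 0
G(1) = mex{0} = 1
G(2) = mex{1} = 0
G(3) = mex{0} = 1
G(4) = mex{1,0} = 2
G(5) = mex{2,1,0} = 3
G(6) = mex{3,0,1} = 2
G(7) = mex{2,1,0} = 3
G(8) = mex{3,2,1} = 0
G(9) = mex{0,3,2} = 1
G(10) = mex{1,2,3} = 0
G(11) = mex{0,3,2} = 1
G(12) = mex{1,0,3} = 2
G(13) = mex{2,1,0} = 3
G(14) = mex{3,0,1} = 2
G(15) = mex{2,1,0} = 3
G(16) = mex{3,2,1} = 0
G(17) = mex{0,3,2} = 1
G(18) = mex{1,2,3} = 0
G(19) = mex{0,3,2} = 1
G(20) = mex{1,0,3} = 2
G(21) = mex{2,1,0} = 3
G(22) = mex{3,0,1} = 2
G(23) = mex{2,1,0} = 3
Pile A: G(8) = 0.
Pile B: G(23) = 3.
Pile C: G(23) = 3.
Combined Grundy value = 0 ⊕ 3 ⊕ 3 = 0.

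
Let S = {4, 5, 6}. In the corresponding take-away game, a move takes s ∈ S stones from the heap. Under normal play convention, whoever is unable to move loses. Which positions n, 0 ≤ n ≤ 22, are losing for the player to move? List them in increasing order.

0, 1, 2, 3, 10, 11, 12, 13, 20, 21, 22

G(0) = 0
G(1) = mex{} = 0
G(2) = mex{} = 0
G(3) = mex{} = 0
G(4) = mex{0} = 1
G(5) = mex{0,0} = 1
G(6) = mex{0,0,0} = 1
G(7) = mex{0,0,0} = 1
G(8) = mex{1,0,0} = 2
G(9) = mex{1,1,0} = 2
G(10) = mex{1,1,1} = 0
G(11) = mex{1,1,1} = 0
G(12) = mex{2,1,1} = 0
G(13) = mex{2,2,1} = 0
G(14) = mex{0,2,2} = 1
G(15) = mex{0,0,2} = 1
G(16) = mex{0,0,0} = 1
G(17) = mex{0,0,0} = 1
G(18) = mex{1,0,0} = 2
G(19) = mex{1,1,0} = 2
G(20) = mex{1,1,1} = 0
G(21) = mex{1,1,1} = 0
G(22) = mex{2,1,1} = 0
P-positions are exactly the n with G(n) = 0.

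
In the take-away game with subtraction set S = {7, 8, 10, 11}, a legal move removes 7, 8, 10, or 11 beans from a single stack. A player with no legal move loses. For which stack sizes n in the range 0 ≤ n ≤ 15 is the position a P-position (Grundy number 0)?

G(0) = 0
G(1) = mex{} = 0
G(2) = mex{} = 0
G(3) = mex{} = 0
G(4) = mex{} = 0
G(5) = mex{} = 0
G(6) = mex{} = 0
G(7) = mex{0} = 1
G(8) = mex{0,0} = 1
G(9) = mex{0,0} = 1
G(10) = mex{0,0,0} = 1
G(11) = mex{0,0,0,0} = 1
G(12) = mex{0,0,0,0} = 1
G(13) = mex{0,0,0,0} = 1
G(14) = mex{1,0,0,0} = 2
G(15) = mex{1,1,0,0} = 2
P-positions are exactly the n with G(n) = 0.

0, 1, 2, 3, 4, 5, 6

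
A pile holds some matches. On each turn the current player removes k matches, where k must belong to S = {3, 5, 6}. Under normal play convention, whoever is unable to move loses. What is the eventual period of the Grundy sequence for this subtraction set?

9

G(0) = 0
G(1) = mex{} = 0
G(2) = mex{} = 0
G(3) = mex{0} = 1
G(4) = mex{0} = 1
G(5) = mex{0,0} = 1
G(6) = mex{1,0,0} = 2
G(7) = mex{1,0,0} = 2
G(8) = mex{1,1,0} = 2
G(9) = mex{2,1,1} = 0
G(10) = mex{2,1,1} = 0
G(11) = mex{2,2,1} = 0
G(12) = mex{0,2,2} = 1
G(13) = mex{0,2,2} = 1
G(14) = mex{0,0,2} = 1
G(15) = mex{1,0,0} = 2
G(16) = mex{1,0,0} = 2
G(17) = mex{1,1,0} = 2
G(18) = mex{2,1,1} = 0
G(19) = mex{2,1,1} = 0
G(n+9) = G(n) holds for n = 0,…,5 (a full window of length max(S) = 6), so the sequence is purely periodic with period 9.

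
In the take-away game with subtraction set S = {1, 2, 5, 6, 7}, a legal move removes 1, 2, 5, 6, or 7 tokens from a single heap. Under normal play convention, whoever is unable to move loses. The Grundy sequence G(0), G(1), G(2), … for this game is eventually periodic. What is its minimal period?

11

G(0) = 0
G(1) = mex{0} = 1
G(2) = mex{1,0} = 2
G(3) = mex{2,1} = 0
G(4) = mex{0,2} = 1
G(5) = mex{1,0,0} = 2
G(6) = mex{2,1,1,0} = 3
G(7) = mex{3,2,2,1,0} = 4
G(8) = mex{4,3,0,2,1} = 5
G(9) = mex{5,4,1,0,2} = 3
G(10) = mex{3,5,2,1,0} = 4
G(11) = mex{4,3,3,2,1} = 0
G(12) = mex{0,4,4,3,2} = 1
G(13) = mex{1,0,5,4,3} = 2
G(14) = mex{2,1,3,5,4} = 0
G(15) = mex{0,2,4,3,5} = 1
G(16) = mex{1,0,0,4,3} = 2
G(17) = mex{2,1,1,0,4} = 3
G(18) = mex{3,2,2,1,0} = 4
G(19) = mex{4,3,0,2,1} = 5
G(20) = mex{5,4,1,0,2} = 3
G(21) = mex{3,5,2,1,0} = 4
G(22) = mex{4,3,3,2,1} = 0
G(23) = mex{0,4,4,3,2} = 1
G(n+11) = G(n) holds for n = 0,…,6 (a full window of length max(S) = 7), so the sequence is purely periodic with period 11.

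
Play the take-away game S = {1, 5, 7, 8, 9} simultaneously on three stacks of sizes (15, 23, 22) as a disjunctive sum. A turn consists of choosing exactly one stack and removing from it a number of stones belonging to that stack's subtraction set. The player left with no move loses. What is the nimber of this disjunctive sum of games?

All stacks use S = {1, 5, 7, 8, 9}:
G(0) = 0
G(1) = mex{0} = 1
G(2) = mex{1} = 0
G(3) = mex{0} = 1
G(4) = mex{1} = 0
G(5) = mex{0,0} = 1
G(6) = mex{1,1} = 0
G(7) = mex{0,0,0} = 1
G(8) = mex{1,1,1,0} = 2
G(9) = mex{2,0,0,1,0} = 3
G(10) = mex{3,1,1,0,1} = 2
G(11) = mex{2,0,0,1,0} = 3
G(12) = mex{3,1,1,0,1} = 2
G(13) = mex{2,2,0,1,0} = 3
G(14) = mex{3,3,1,0,1} = 2
G(15) = mex{2,2,2,1,0} = 3
G(16) = mex{3,3,3,2,1} = 0
G(17) = mex{0,2,2,3,2} = 1
G(18) = mex{1,3,3,2,3} = 0
G(19) = mex{0,2,2,3,2} = 1
G(20) = mex{1,3,3,2,3} = 0
G(21) = mex{0,0,2,3,2} = 1
G(22) = mex{1,1,3,2,3} = 0
G(23) = mex{0,0,0,3,2} = 1
Stack A: G(15) = 3.
Stack B: G(23) = 1.
Stack C: G(22) = 0.
Combined Grundy value = 3 ⊕ 1 ⊕ 0 = 2.

2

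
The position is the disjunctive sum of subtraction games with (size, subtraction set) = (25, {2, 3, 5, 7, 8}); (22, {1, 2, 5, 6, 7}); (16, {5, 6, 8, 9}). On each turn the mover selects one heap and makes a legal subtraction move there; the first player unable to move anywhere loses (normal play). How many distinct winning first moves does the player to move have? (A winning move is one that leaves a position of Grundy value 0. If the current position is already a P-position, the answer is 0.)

4

Heap A, S = {2, 3, 5, 7, 8}:
G(0) = 0
G(1) = mex{} = 0
G(2) = mex{0} = 1
G(3) = mex{0,0} = 1
G(4) = mex{1,0} = 2
G(5) = mex{1,1,0} = 2
G(6) = mex{2,1,0} = 3
G(7) = mex{2,2,1,0} = 3
G(8) = mex{3,2,1,0,0} = 4
G(9) = mex{3,3,2,1,0} = 4
G(10) = mex{4,3,2,1,1} = 0
G(11) = mex{4,4,3,2,1} = 0
G(12) = mex{0,4,3,2,2} = 1
G(13) = mex{0,0,4,3,2} = 1
G(14) = mex{1,0,4,3,3} = 2
G(15) = mex{1,1,0,4,3} = 2
G(16) = mex{2,1,0,4,4} = 3
G(17) = mex{2,2,1,0,4} = 3
G(18) = mex{3,2,1,0,0} = 4
G(19) = mex{3,3,2,1,0} = 4
G(20) = mex{4,3,2,1,1} = 0
G(21) = mex{4,4,3,2,1} = 0
G(22) = mex{0,4,3,2,2} = 1
G(23) = mex{0,0,4,3,2} = 1
G(24) = mex{1,0,4,3,3} = 2
G(25) = mex{1,1,0,4,3} = 2
G_A(25) = 2.
Heap B, S = {1, 2, 5, 6, 7}:
G(0) = 0
G(1) = mex{0} = 1
G(2) = mex{1,0} = 2
G(3) = mex{2,1} = 0
G(4) = mex{0,2} = 1
G(5) = mex{1,0,0} = 2
G(6) = mex{2,1,1,0} = 3
G(7) = mex{3,2,2,1,0} = 4
G(8) = mex{4,3,0,2,1} = 5
G(9) = mex{5,4,1,0,2} = 3
G(10) = mex{3,5,2,1,0} = 4
G(11) = mex{4,3,3,2,1} = 0
G(12) = mex{0,4,4,3,2} = 1
G(13) = mex{1,0,5,4,3} = 2
G(14) = mex{2,1,3,5,4} = 0
G(15) = mex{0,2,4,3,5} = 1
G(16) = mex{1,0,0,4,3} = 2
G(17) = mex{2,1,1,0,4} = 3
G(18) = mex{3,2,2,1,0} = 4
G(19) = mex{4,3,0,2,1} = 5
G(20) = mex{5,4,1,0,2} = 3
G(21) = mex{3,5,2,1,0} = 4
G(22) = mex{4,3,3,2,1} = 0
G_B(22) = 0.
Heap C, S = {5, 6, 8, 9}:
n :  0  1  2  3  4  5  6  7  8  9 10 11 12 13 14 15 16
G :  0  0  0  0  0  1  1  1  1  1  2  2  2  2  0  0  0
G_C(16) = 0.
Combined Grundy value = 2 ⊕ 0 ⊕ 0 = 2.
A winning move leaves total XOR = 0, i.e. changes one component's Grundy value g to g ⊕ X where X is the current total.
Heap A: need g' = 2⊕2 = 0. Options: 25−2→G=1, 25−3→G=1, 25−5→G=0, 25−7→G=4, 25−8→G=3. Hits: 1.
Heap B: need g' = 0⊕2 = 2. Options: 22−1→G=4, 22−2→G=3, 22−5→G=3, 22−6→G=2, 22−7→G=1. Hits: 1.
Heap C: need g' = 0⊕2 = 2. Options: 16−5→G=2, 16−6→G=2, 16−8→G=1, 16−9→G=1. Hits: 2.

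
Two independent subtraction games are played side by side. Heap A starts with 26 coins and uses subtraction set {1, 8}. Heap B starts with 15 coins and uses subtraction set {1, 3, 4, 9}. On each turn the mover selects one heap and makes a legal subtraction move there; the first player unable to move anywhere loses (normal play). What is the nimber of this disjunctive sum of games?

Heap A, S = {1, 8}:
n :  0  1  2  3  4  5  6  7  8  9 10 11 12 13 14 15 16 17 18 19 20 21 22 23 24 25 26
G :  0  1  0  1  0  1  0  1  2  0  1  0  1  0  1  0  1  2  0  1  0  1  0  1  0  1  2
G_A(26) = 2.
Heap B, S = {1, 3, 4, 9}:
G(0) = 0
G(1) = mex{0} = 1
G(2) = mex{1} = 0
G(3) = mex{0,0} = 1
G(4) = mex{1,1,0} = 2
G(5) = mex{2,0,1} = 3
G(6) = mex{3,1,0} = 2
G(7) = mex{2,2,1} = 0
G(8) = mex{0,3,2} = 1
G(9) = mex{1,2,3,0} = 4
G(10) = mex{4,0,2,1} = 3
G(11) = mex{3,1,0,0} = 2
G(12) = mex{2,4,1,1} = 0
G(13) = mex{0,3,4,2} = 1
G(14) = mex{1,2,3,3} = 0
G(15) = mex{0,0,2,2} = 1
G_B(15) = 1.
Combined Grundy value = 2 ⊕ 1 = 3.

3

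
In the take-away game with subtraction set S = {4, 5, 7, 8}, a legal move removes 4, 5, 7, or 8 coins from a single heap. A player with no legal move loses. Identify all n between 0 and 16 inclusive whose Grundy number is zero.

0, 1, 2, 3, 12, 13, 14, 15

G(0) = 0
G(1) = mex{} = 0
G(2) = mex{} = 0
G(3) = mex{} = 0
G(4) = mex{0} = 1
G(5) = mex{0,0} = 1
G(6) = mex{0,0} = 1
G(7) = mex{0,0,0} = 1
G(8) = mex{1,0,0,0} = 2
G(9) = mex{1,1,0,0} = 2
G(10) = mex{1,1,0,0} = 2
G(11) = mex{1,1,1,0} = 2
G(12) = mex{2,1,1,1} = 0
G(13) = mex{2,2,1,1} = 0
G(14) = mex{2,2,1,1} = 0
G(15) = mex{2,2,2,1} = 0
G(16) = mex{0,2,2,2} = 1
P-positions are exactly the n with G(n) = 0.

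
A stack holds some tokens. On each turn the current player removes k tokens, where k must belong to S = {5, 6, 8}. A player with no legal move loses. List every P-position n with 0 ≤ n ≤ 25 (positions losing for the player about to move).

0, 1, 2, 3, 4, 13, 14, 15, 16, 17

G(0) = 0
G(1) = mex{} = 0
G(2) = mex{} = 0
G(3) = mex{} = 0
G(4) = mex{} = 0
G(5) = mex{0} = 1
G(6) = mex{0,0} = 1
G(7) = mex{0,0} = 1
G(8) = mex{0,0,0} = 1
G(9) = mex{0,0,0} = 1
G(10) = mex{1,0,0} = 2
G(11) = mex{1,1,0} = 2
G(12) = mex{1,1,0} = 2
G(13) = mex{1,1,1} = 0
G(14) = mex{1,1,1} = 0
G(15) = mex{2,1,1} = 0
G(16) = mex{2,2,1} = 0
G(17) = mex{2,2,1} = 0
G(18) = mex{0,2,2} = 1
G(19) = mex{0,0,2} = 1
G(20) = mex{0,0,2} = 1
G(21) = mex{0,0,0} = 1
G(22) = mex{0,0,0} = 1
G(23) = mex{1,0,0} = 2
G(24) = mex{1,1,0} = 2
G(25) = mex{1,1,0} = 2
P-positions are exactly the n with G(n) = 0.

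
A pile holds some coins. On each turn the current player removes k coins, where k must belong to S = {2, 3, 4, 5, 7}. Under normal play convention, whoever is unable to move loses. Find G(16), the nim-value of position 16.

3

n :  0  1  2  3  4  5  6  7  8  9 10 11 12 13 14 15 16
G :  0  0  1  1  2  2  3  3  4  0  0  1  1  2  2  3  3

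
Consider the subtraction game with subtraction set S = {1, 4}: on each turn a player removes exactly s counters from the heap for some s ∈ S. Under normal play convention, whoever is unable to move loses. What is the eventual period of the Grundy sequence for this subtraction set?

G(0) = 0
G(1) = mex{0} = 1
G(2) = mex{1} = 0
G(3) = mex{0} = 1
G(4) = mex{1,0} = 2
G(5) = mex{2,1} = 0
G(6) = mex{0,0} = 1
G(7) = mex{1,1} = 0
G(8) = mex{0,2} = 1
G(9) = mex{1,0} = 2
G(10) = mex{2,1} = 0
G(11) = mex{0,0} = 1
G(12) = mex{1,1} = 0
G(13) = mex{0,2} = 1
G(14) = mex{1,0} = 2
G(n+5) = G(n) holds for n = 0,…,3 (a full window of length max(S) = 4), so the sequence is purely periodic with period 5.

5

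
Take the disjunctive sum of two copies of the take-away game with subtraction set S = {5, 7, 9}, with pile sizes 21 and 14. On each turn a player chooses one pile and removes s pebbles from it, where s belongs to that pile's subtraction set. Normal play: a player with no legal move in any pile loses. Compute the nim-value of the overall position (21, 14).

1

All piles use S = {5, 7, 9}:
n :  0  1  2  3  4  5  6  7  8  9 10 11 12 13 14 15 16 17 18 19 20 21
G :  0  0  0  0  0  1  1  1  1  1  2  2  2  2  0  0  0  0  0  1  1  1
Pile A: G(21) = 1.
Pile B: G(14) = 0.
Combined Grundy value = 1 ⊕ 0 = 1.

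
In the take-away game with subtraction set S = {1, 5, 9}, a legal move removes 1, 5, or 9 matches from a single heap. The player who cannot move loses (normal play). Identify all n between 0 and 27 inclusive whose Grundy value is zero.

G(0) = 0
G(1) = mex{0} = 1
G(2) = mex{1} = 0
G(3) = mex{0} = 1
G(4) = mex{1} = 0
G(5) = mex{0,0} = 1
G(6) = mex{1,1} = 0
G(7) = mex{0,0} = 1
G(8) = mex{1,1} = 0
G(9) = mex{0,0,0} = 1
G(10) = mex{1,1,1} = 0
G(11) = mex{0,0,0} = 1
G(12) = mex{1,1,1} = 0
G(13) = mex{0,0,0} = 1
G(14) = mex{1,1,1} = 0
G(15) = mex{0,0,0} = 1
G(16) = mex{1,1,1} = 0
G(17) = mex{0,0,0} = 1
G(18) = mex{1,1,1} = 0
G(19) = mex{0,0,0} = 1
G(20) = mex{1,1,1} = 0
G(21) = mex{0,0,0} = 1
G(22) = mex{1,1,1} = 0
G(23) = mex{0,0,0} = 1
G(24) = mex{1,1,1} = 0
G(25) = mex{0,0,0} = 1
G(26) = mex{1,1,1} = 0
G(27) = mex{0,0,0} = 1
P-positions are exactly the n with G(n) = 0.

0, 2, 4, 6, 8, 10, 12, 14, 16, 18, 20, 22, 24, 26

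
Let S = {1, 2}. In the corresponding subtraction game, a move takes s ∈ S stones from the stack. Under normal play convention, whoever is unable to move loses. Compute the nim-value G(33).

n :  0  1  2  3  4  5  6  7  8  9 10 11 12 13 14 15 16 17 18 19 20 21 22 23 24 25 26 27 28 29 30 31 32 33
G :  0  1  2  0  1  2  0  1  2  0  1  2  0  1  2  0  1  2  0  1  2  0  1  2  0  1  2  0  1  2  0  1  2  0

0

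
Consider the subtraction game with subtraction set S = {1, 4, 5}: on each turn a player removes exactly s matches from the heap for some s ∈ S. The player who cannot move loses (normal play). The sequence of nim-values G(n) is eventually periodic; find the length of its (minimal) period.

G(0) = 0
G(1) = mex{0} = 1
G(2) = mex{1} = 0
G(3) = mex{0} = 1
G(4) = mex{1,0} = 2
G(5) = mex{2,1,0} = 3
G(6) = mex{3,0,1} = 2
G(7) = mex{2,1,0} = 3
G(8) = mex{3,2,1} = 0
G(9) = mex{0,3,2} = 1
G(10) = mex{1,2,3} = 0
G(11) = mex{0,3,2} = 1
G(12) = mex{1,0,3} = 2
G(13) = mex{2,1,0} = 3
G(14) = mex{3,0,1} = 2
G(15) = mex{2,1,0} = 3
G(16) = mex{3,2,1} = 0
G(17) = mex{0,3,2} = 1
G(n+8) = G(n) holds for n = 0,…,4 (a full window of length max(S) = 5), so the sequence is purely periodic with period 8.

8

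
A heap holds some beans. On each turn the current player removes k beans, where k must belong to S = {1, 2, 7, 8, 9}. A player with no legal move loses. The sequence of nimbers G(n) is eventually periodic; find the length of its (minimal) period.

16

G(0) = 0
G(1) = mex{0} = 1
G(2) = mex{1,0} = 2
G(3) = mex{2,1} = 0
G(4) = mex{0,2} = 1
G(5) = mex{1,0} = 2
G(6) = mex{2,1} = 0
G(7) = mex{0,2,0} = 1
G(8) = mex{1,0,1,0} = 2
G(9) = mex{2,1,2,1,0} = 3
G(10) = mex{3,2,0,2,1} = 4
G(11) = mex{4,3,1,0,2} = 5
G(12) = mex{5,4,2,1,0} = 3
G(13) = mex{3,5,0,2,1} = 4
G(14) = mex{4,3,1,0,2} = 5
G(15) = mex{5,4,2,1,0} = 3
G(16) = mex{3,5,3,2,1} = 0
G(17) = mex{0,3,4,3,2} = 1
G(18) = mex{1,0,5,4,3} = 2
G(19) = mex{2,1,3,5,4} = 0
G(20) = mex{0,2,4,3,5} = 1
G(21) = mex{1,0,5,4,3} = 2
G(22) = mex{2,1,3,5,4} = 0
G(23) = mex{0,2,0,3,5} = 1
G(24) = mex{1,0,1,0,3} = 2
G(25) = mex{2,1,2,1,0} = 3
G(26) = mex{3,2,0,2,1} = 4
G(27) = mex{4,3,1,0,2} = 5
G(28) = mex{5,4,2,1,0} = 3
G(29) = mex{3,5,0,2,1} = 4
G(30) = mex{4,3,1,0,2} = 5
G(31) = mex{5,4,2,1,0} = 3
G(32) = mex{3,5,3,2,1} = 0
G(33) = mex{0,3,4,3,2} = 1
G(n+16) = G(n) holds for n = 0,…,8 (a full window of length max(S) = 9), so the sequence is purely periodic with period 16.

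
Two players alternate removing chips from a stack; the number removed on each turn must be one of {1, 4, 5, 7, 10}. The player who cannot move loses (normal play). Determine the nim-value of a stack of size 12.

G(0) = 0
G(1) = mex{0} = 1
G(2) = mex{1} = 0
G(3) = mex{0} = 1
G(4) = mex{1,0} = 2
G(5) = mex{2,1,0} = 3
G(6) = mex{3,0,1} = 2
G(7) = mex{2,1,0,0} = 3
G(8) = mex{3,2,1,1} = 0
G(9) = mex{0,3,2,0} = 1
G(10) = mex{1,2,3,1,0} = 4
G(11) = mex{4,3,2,2,1} = 0
G(12) = mex{0,0,3,3,0} = 1

1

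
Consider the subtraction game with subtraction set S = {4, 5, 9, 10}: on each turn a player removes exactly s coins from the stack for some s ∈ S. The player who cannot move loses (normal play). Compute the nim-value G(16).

n :  0  1  2  3  4  5  6  7  8  9 10 11 12 13 14 15 16
G :  0  0  0  0  1  1  1  1  2  2  2  2  3  3  0  0  0

0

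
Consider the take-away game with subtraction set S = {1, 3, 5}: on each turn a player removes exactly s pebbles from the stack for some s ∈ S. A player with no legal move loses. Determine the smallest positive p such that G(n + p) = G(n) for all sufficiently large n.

n :  0  1  2  3  4  5  6  7  8  9 10 11 12 13 14
G :  0  1  0  1  0  1  0  1  0  1  0  1  0  1  0
G(n+2) = G(n) holds for n = 0,…,4 (a full window of length max(S) = 5), so the sequence is purely periodic with period 2.

2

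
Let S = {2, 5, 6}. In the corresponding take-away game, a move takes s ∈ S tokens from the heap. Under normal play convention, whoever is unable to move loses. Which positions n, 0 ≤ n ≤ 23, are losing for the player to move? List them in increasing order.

n :  0  1  2  3  4  5  6  7  8  9 10 11 12 13 14 15 16 17 18 19 20 21 22 23
G :  0  0  1  1  0  2  1  3  0  2  1  0  0  1  1  0  2  1  3  0  2  1  0  0
P-positions are exactly the n with G(n) = 0.

0, 1, 4, 8, 11, 12, 15, 19, 22, 23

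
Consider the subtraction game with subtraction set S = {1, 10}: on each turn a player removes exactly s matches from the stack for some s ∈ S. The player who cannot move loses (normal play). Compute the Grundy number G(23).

1

n :  0  1  2  3  4  5  6  7  8  9 10 11 12 13 14 15 16 17 18 19 20 21 22 23
G :  0  1  0  1  0  1  0  1  0  1  2  0  1  0  1  0  1  0  1  0  1  2  0  1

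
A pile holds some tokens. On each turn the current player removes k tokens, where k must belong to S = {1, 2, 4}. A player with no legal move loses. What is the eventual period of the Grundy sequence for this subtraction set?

3

n :  0  1  2  3  4  5  6  7  8  9 10 11 12 13 14
G :  0  1  2  0  1  2  0  1  2  0  1  2  0  1  2
G(n+3) = G(n) holds for n = 0,…,3 (a full window of length max(S) = 4), so the sequence is purely periodic with period 3.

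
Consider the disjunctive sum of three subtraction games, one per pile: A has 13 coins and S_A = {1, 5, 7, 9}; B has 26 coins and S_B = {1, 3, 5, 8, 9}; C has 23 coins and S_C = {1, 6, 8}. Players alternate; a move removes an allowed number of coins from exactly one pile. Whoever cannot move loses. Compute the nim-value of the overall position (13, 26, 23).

Pile A, S = {1, 5, 7, 9}:
G(0) = 0
G(1) = mex{0} = 1
G(2) = mex{1} = 0
G(3) = mex{0} = 1
G(4) = mex{1} = 0
G(5) = mex{0,0} = 1
G(6) = mex{1,1} = 0
G(7) = mex{0,0,0} = 1
G(8) = mex{1,1,1} = 0
G(9) = mex{0,0,0,0} = 1
G(10) = mex{1,1,1,1} = 0
G(11) = mex{0,0,0,0} = 1
G(12) = mex{1,1,1,1} = 0
G(13) = mex{0,0,0,0} = 1
G_A(13) = 1.
Pile B, S = {1, 3, 5, 8, 9}:
G(0) = 0
G(1) = mex{0} = 1
G(2) = mex{1} = 0
G(3) = mex{0,0} = 1
G(4) = mex{1,1} = 0
G(5) = mex{0,0,0} = 1
G(6) = mex{1,1,1} = 0
G(7) = mex{0,0,0} = 1
G(8) = mex{1,1,1,0} = 2
G(9) = mex{2,0,0,1,0} = 3
G(10) = mex{3,1,1,0,1} = 2
G(11) = mex{2,2,0,1,0} = 3
G(12) = mex{3,3,1,0,1} = 2
G(13) = mex{2,2,2,1,0} = 3
G(14) = mex{3,3,3,0,1} = 2
G(15) = mex{2,2,2,1,0} = 3
G(16) = mex{3,3,3,2,1} = 0
G(17) = mex{0,2,2,3,2} = 1
G(18) = mex{1,3,3,2,3} = 0
G(19) = mex{0,0,2,3,2} = 1
G(20) = mex{1,1,3,2,3} = 0
G(21) = mex{0,0,0,3,2} = 1
G(22) = mex{1,1,1,2,3} = 0
G(23) = mex{0,0,0,3,2} = 1
G(24) = mex{1,1,1,0,3} = 2
G(25) = mex{2,0,0,1,0} = 3
G(26) = mex{3,1,1,0,1} = 2
G_B(26) = 2.
Pile C, S = {1, 6, 8}:
G(0) = 0
G(1) = mex{0} = 1
G(2) = mex{1} = 0
G(3) = mex{0} = 1
G(4) = mex{1} = 0
G(5) = mex{0} = 1
G(6) = mex{1,0} = 2
G(7) = mex{2,1} = 0
G(8) = mex{0,0,0} = 1
G(9) = mex{1,1,1} = 0
G(10) = mex{0,0,0} = 1
G(11) = mex{1,1,1} = 0
G(12) = mex{0,2,0} = 1
G(13) = mex{1,0,1} = 2
G(14) = mex{2,1,2} = 0
G(15) = mex{0,0,0} = 1
G(16) = mex{1,1,1} = 0
G(17) = mex{0,0,0} = 1
G(18) = mex{1,1,1} = 0
G(19) = mex{0,2,0} = 1
G(20) = mex{1,0,1} = 2
G(21) = mex{2,1,2} = 0
G(22) = mex{0,0,0} = 1
G(23) = mex{1,1,1} = 0
G_C(23) = 0.
Combined Grundy value = 1 ⊕ 2 ⊕ 0 = 3.

3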